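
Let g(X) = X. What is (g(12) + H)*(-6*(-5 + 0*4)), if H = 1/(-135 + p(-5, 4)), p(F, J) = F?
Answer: 5037/14 ≈ 359.79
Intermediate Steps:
H = -1/140 (H = 1/(-135 - 5) = 1/(-140) = -1/140 ≈ -0.0071429)
(g(12) + H)*(-6*(-5 + 0*4)) = (12 - 1/140)*(-6*(-5 + 0*4)) = 1679*(-6*(-5 + 0))/140 = 1679*(-6*(-5))/140 = (1679/140)*30 = 5037/14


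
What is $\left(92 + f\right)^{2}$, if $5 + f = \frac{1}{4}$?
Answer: $\frac{121801}{16} \approx 7612.6$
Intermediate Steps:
$f = - \frac{19}{4}$ ($f = -5 + \frac{1}{4} = - \frac{19}{4} \approx -4.75$)
$\left(92 + f\right)^{2} = \left(92 - \frac{19}{4}\right)^{2} = \left(\frac{349}{4}\right)^{2} = \frac{121801}{16}$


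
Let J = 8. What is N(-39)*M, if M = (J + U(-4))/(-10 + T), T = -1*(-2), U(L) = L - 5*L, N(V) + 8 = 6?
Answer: 6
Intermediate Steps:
N(V) = -2 (N(V) = -8 + 6 = -2)
U(L) = -4*L
T = 2
M = -3 (M = (8 - 4*(-4))/(-10 + 2) = (8 + 16)/(-8) = 24*(-⅛) = -3)
N(-39)*M = -2*(-3) = 6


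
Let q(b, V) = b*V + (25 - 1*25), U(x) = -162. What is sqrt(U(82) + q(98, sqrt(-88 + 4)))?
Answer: sqrt(-162 + 196*I*sqrt(21)) ≈ 19.374 + 23.181*I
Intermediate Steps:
q(b, V) = V*b (q(b, V) = V*b + (25 - 25) = V*b + 0 = V*b)
sqrt(U(82) + q(98, sqrt(-88 + 4))) = sqrt(-162 + sqrt(-88 + 4)*98) = sqrt(-162 + sqrt(-84)*98) = sqrt(-162 + (2*I*sqrt(21))*98) = sqrt(-162 + 196*I*sqrt(21))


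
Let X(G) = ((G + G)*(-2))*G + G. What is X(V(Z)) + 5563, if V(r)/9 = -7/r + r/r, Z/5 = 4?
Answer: 135799/25 ≈ 5432.0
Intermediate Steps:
Z = 20 (Z = 5*4 = 20)
V(r) = 9 - 63/r (V(r) = 9*(-7/r + r/r) = 9*(-7/r + 1) = 9*(1 - 7/r) = 9 - 63/r)
X(G) = G - 4*G**2 (X(G) = ((2*G)*(-2))*G + G = (-4*G)*G + G = -4*G**2 + G = G - 4*G**2)
X(V(Z)) + 5563 = (9 - 63/20)*(1 - 4*(9 - 63/20)) + 5563 = 117*(1 - 4*117/20)/20 + 5563 = 117*(1 - 117/5)/20 + 5563 = (117/20)*(-112/5) + 5563 = -3276/25 + 5563 = 135799/25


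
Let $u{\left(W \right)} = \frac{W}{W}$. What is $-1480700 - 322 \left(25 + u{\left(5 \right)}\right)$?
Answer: $-1489072$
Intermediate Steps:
$u{\left(W \right)} = 1$
$-1480700 - 322 \left(25 + u{\left(5 \right)}\right) = -1480700 - 322 \left(25 + 1\right) = -1480700 - 8372 = -1489072$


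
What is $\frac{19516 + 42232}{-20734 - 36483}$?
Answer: $- \frac{61748}{57217} \approx -1.0792$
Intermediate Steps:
$\frac{19516 + 42232}{-20734 - 36483} = \frac{61748}{-57217} = 61748 \left(- \frac{1}{57217}\right) = - \frac{61748}{57217}$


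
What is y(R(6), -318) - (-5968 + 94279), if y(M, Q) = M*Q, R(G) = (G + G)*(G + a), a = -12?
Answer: -65415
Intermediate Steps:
R(G) = 2*G*(-12 + G) (R(G) = (G + G)*(G - 12) = (2*G)*(-12 + G) = 2*G*(-12 + G))
y(R(6), -318) - (-5968 + 94279) = (2*6*(-12 + 6))*(-318) - (-5968 + 94279) = (2*6*(-6))*(-318) - 1*88311 = -72*(-318) - 88311 = 22896 - 88311 = -65415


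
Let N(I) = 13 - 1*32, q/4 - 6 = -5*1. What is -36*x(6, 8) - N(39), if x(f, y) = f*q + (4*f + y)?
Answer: -1997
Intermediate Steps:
q = 4 (q = 24 + 4*(-5*1) = 24 + 4*(-5) = 24 - 20 = 4)
x(f, y) = y + 8*f (x(f, y) = f*4 + (4*f + y) = 4*f + (y + 4*f) = y + 8*f)
N(I) = -19 (N(I) = 13 - 32 = -19)
-36*x(6, 8) - N(39) = -36*(8 + 8*6) - 1*(-19) = -36*(8 + 48) + 19 = -36*56 + 19 = -2016 + 19 = -1997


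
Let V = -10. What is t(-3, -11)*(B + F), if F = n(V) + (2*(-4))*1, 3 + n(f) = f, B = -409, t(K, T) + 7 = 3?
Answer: 1720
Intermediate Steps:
t(K, T) = -4 (t(K, T) = -7 + 3 = -4)
n(f) = -3 + f
F = -21 (F = (-3 - 10) + (2*(-4))*1 = -13 - 8*1 = -13 - 8 = -21)
t(-3, -11)*(B + F) = -4*(-409 - 21) = -4*(-430) = 1720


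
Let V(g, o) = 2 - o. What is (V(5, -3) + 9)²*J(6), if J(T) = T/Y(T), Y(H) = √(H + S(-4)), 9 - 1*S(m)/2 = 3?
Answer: 196*√2 ≈ 277.19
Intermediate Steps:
S(m) = 12 (S(m) = 18 - 2*3 = 18 - 6 = 12)
Y(H) = √(12 + H) (Y(H) = √(H + 12) = √(12 + H))
J(T) = T/√(12 + T) (J(T) = T/(√(12 + T)) = T/√(12 + T))
(V(5, -3) + 9)²*J(6) = ((2 - 1*(-3)) + 9)²*(6/√(12 + 6)) = ((2 + 3) + 9)²*(6/√18) = (5 + 9)²*(6*(√2/6)) = 14²*√2 = 196*√2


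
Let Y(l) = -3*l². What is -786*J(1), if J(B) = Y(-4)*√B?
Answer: 37728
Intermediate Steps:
J(B) = -48*√B (J(B) = (-3*(-4)²)*√B = (-3*16)*√B = -48*√B)
-786*J(1) = -(-37728)*√1 = -(-37728) = -786*(-48) = 37728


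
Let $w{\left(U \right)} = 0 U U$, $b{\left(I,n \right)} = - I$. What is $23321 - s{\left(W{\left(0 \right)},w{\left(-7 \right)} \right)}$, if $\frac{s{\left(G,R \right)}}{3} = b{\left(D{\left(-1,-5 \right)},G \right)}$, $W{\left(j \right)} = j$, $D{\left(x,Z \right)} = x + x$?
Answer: $23315$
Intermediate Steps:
$D{\left(x,Z \right)} = 2 x$
$w{\left(U \right)} = 0$ ($w{\left(U \right)} = 0 U = 0$)
$s{\left(G,R \right)} = 6$ ($s{\left(G,R \right)} = 3 \left(- 2 \left(-1\right)\right) = 3 \left(\left(-1\right) \left(-2\right)\right) = 3 \cdot 2 = 6$)
$23321 - s{\left(W{\left(0 \right)},w{\left(-7 \right)} \right)} = 23321 - 6 = 23315$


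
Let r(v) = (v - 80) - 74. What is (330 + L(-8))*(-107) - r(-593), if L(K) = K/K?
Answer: -34670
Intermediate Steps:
L(K) = 1
r(v) = -154 + v (r(v) = (-80 + v) - 74 = -154 + v)
(330 + L(-8))*(-107) - r(-593) = (330 + 1)*(-107) - (-154 - 593) = 331*(-107) - 1*(-747) = -35417 + 747 = -34670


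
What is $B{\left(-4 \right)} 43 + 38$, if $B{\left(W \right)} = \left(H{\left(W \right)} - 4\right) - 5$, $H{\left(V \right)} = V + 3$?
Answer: $-392$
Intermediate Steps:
$H{\left(V \right)} = 3 + V$
$B{\left(W \right)} = -6 + W$ ($B{\left(W \right)} = \left(\left(3 + W\right) - 4\right) - 5 = \left(-1 + W\right) - 5 = -6 + W$)
$B{\left(-4 \right)} 43 + 38 = \left(-6 - 4\right) 43 + 38 = \left(-10\right) 43 + 38 = -430 + 38 = -392$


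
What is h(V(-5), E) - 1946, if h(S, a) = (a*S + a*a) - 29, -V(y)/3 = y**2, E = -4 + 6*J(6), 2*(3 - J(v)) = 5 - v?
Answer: -2961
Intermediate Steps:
J(v) = 1/2 + v/2 (J(v) = 3 - (5 - v)/2 = 3 + (-5/2 + v/2) = 1/2 + v/2)
E = 17 (E = -4 + 6*(1/2 + (1/2)*6) = -4 + 6*(1/2 + 3) = -4 + 6*(7/2) = -4 + 21 = 17)
V(y) = -3*y**2
h(S, a) = -29 + a**2 + S*a (h(S, a) = (S*a + a**2) - 29 = (a**2 + S*a) - 29 = -29 + a**2 + S*a)
h(V(-5), E) - 1946 = (-29 + 17**2 - 3*(-5)**2*17) - 1946 = (-29 + 289 - 3*25*17) - 1946 = (-29 + 289 - 75*17) - 1946 = (-29 + 289 - 1275) - 1946 = -1015 - 1946 = -2961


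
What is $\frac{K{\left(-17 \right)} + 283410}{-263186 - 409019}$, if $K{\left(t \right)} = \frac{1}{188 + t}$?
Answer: $- \frac{48463111}{114947055} \approx -0.42161$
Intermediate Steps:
$\frac{K{\left(-17 \right)} + 283410}{-263186 - 409019} = \frac{\frac{1}{188 - 17} + 283410}{-263186 - 409019} = \frac{\frac{1}{171} + 283410}{-672205} = \left(\frac{1}{171} + 283410\right) \left(- \frac{1}{672205}\right) = \frac{48463111}{171} \left(- \frac{1}{672205}\right) = - \frac{48463111}{114947055}$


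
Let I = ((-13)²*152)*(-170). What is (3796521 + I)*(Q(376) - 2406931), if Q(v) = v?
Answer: 1372792827645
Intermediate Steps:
I = -4366960 (I = (169*152)*(-170) = 25688*(-170) = -4366960)
(3796521 + I)*(Q(376) - 2406931) = (3796521 - 4366960)*(376 - 2406931) = -570439*(-2406555) = 1372792827645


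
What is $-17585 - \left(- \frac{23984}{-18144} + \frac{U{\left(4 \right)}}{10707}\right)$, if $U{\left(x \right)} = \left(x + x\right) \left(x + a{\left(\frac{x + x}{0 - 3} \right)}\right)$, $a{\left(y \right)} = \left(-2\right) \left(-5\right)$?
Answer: $- \frac{71176213177}{4047246} \approx -17586.0$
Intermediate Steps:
$a{\left(y \right)} = 10$
$U{\left(x \right)} = 2 x \left(10 + x\right)$ ($U{\left(x \right)} = \left(x + x\right) \left(x + 10\right) = 2 x \left(10 + x\right)$)
$-17585 - \left(- \frac{23984}{-18144} + \frac{U{\left(4 \right)}}{10707}\right) = -17585 - \left(- \frac{23984}{-18144} + \frac{2 \cdot 4 \left(10 + 4\right)}{10707}\right) = -17585 - \left(\left(-23984\right) \left(- \frac{1}{18144}\right) + 2 \cdot 4 \cdot 14 \cdot \frac{1}{10707}\right) = -17585 - \left(\frac{1499}{1134} + 112 \cdot \frac{1}{10707}\right) = -17585 - \left(\frac{1499}{1134} + \frac{112}{10707}\right) = -17585 - \frac{5392267}{4047246} = - \frac{71176213177}{4047246}$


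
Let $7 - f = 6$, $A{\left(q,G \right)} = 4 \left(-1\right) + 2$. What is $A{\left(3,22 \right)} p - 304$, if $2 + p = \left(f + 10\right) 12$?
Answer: $-564$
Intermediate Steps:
$A{\left(q,G \right)} = -2$ ($A{\left(q,G \right)} = -4 + 2 = -2$)
$f = 1$ ($f = 7 - 6 = 1$)
$p = 130$ ($p = -2 + \left(1 + 10\right) 12 = -2 + 11 \cdot 12 = -2 + 132 = 130$)
$A{\left(3,22 \right)} p - 304 = \left(-2\right) 130 - 304 = -260 - 304 = -564$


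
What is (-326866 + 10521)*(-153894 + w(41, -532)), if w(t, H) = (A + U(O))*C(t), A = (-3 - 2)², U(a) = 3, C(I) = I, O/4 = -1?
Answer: 48320433370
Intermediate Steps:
O = -4 (O = 4*(-1) = -4)
A = 25 (A = (-5)² = 25)
w(t, H) = 28*t (w(t, H) = (25 + 3)*t = 28*t)
(-326866 + 10521)*(-153894 + w(41, -532)) = (-326866 + 10521)*(-153894 + 28*41) = -316345*(-153894 + 1148) = -316345*(-152746) = 48320433370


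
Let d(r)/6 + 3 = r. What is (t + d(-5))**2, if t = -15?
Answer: 3969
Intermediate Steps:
d(r) = -18 + 6*r
(t + d(-5))**2 = (-15 + (-18 + 6*(-5)))**2 = (-15 + (-18 - 30))**2 = (-15 - 48)**2 = (-63)**2 = 3969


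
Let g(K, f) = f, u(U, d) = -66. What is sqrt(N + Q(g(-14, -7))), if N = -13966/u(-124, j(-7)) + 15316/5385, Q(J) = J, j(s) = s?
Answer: 2*sqrt(181974599565)/59235 ≈ 14.403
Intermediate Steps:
N = 12702961/59235 (N = -13966/(-66) + 15316/5385 = -13966*(-1/66) + 15316*(1/5385) = 6983/33 + 15316/5385 = 12702961/59235 ≈ 214.45)
sqrt(N + Q(g(-14, -7))) = sqrt(12702961/59235 - 7) = sqrt(12288316/59235) = 2*sqrt(181974599565)/59235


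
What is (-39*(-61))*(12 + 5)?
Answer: 40443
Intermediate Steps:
(-39*(-61))*(12 + 5) = 2379*17 = 40443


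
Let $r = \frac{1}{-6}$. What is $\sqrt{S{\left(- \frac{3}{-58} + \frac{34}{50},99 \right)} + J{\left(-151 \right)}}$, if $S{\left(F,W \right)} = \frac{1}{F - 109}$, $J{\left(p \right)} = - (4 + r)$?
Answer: $\frac{i \sqrt{3409280190498}}{941934} \approx 1.9602 i$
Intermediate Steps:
$r = - \frac{1}{6} \approx -0.16667$
$J{\left(p \right)} = - \frac{23}{6}$ ($J{\left(p \right)} = - (4 - \frac{1}{6}) = \left(-1\right) \frac{23}{6} = - \frac{23}{6}$)
$S{\left(F,W \right)} = \frac{1}{-109 + F}$
$\sqrt{S{\left(- \frac{3}{-58} + \frac{34}{50},99 \right)} + J{\left(-151 \right)}} = \sqrt{\frac{1}{-109 + \left(- \frac{3}{-58} + \frac{34}{50}\right)} - \frac{23}{6}} = \sqrt{\frac{1}{-109 + \left(\left(-3\right) \left(- \frac{1}{58}\right) + 34 \cdot \frac{1}{50}\right)} - \frac{23}{6}} = \sqrt{\frac{1}{-109 + \left(\frac{3}{58} + \frac{17}{25}\right)} - \frac{23}{6}} = \sqrt{\frac{1}{-109 + \frac{1061}{1450}} - \frac{23}{6}} = \sqrt{\frac{1}{- \frac{156989}{1450}} - \frac{23}{6}} = \sqrt{- \frac{1450}{156989} - \frac{23}{6}} = \sqrt{- \frac{3619447}{941934}} = \frac{i \sqrt{3409280190498}}{941934}$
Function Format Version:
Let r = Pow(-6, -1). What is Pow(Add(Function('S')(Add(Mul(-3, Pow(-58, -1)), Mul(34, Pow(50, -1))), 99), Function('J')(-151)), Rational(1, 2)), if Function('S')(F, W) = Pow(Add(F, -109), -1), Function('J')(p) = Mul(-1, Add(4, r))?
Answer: Mul(Rational(1, 941934), I, Pow(3409280190498, Rational(1, 2))) ≈ Mul(1.9602, I)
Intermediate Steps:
r = Rational(-1, 6) ≈ -0.16667
Function('J')(p) = Rational(-23, 6) (Function('J')(p) = Mul(-1, Add(4, Rational(-1, 6))) = Mul(-1, Rational(23, 6)) = Rational(-23, 6))
Function('S')(F, W) = Pow(Add(-109, F), -1)
Pow(Add(Function('S')(Add(Mul(-3, Pow(-58, -1)), Mul(34, Pow(50, -1))), 99), Function('J')(-151)), Rational(1, 2)) = Pow(Add(Pow(Add(-109, Add(Mul(-3, Pow(-58, -1)), Mul(34, Pow(50, -1)))), -1), Rational(-23, 6)), Rational(1, 2)) = Pow(Add(Pow(Add(-109, Add(Mul(-3, Rational(-1, 58)), Mul(34, Rational(1, 50)))), -1), Rational(-23, 6)), Rational(1, 2)) = Pow(Add(Pow(Add(-109, Add(Rational(3, 58), Rational(17, 25))), -1), Rational(-23, 6)), Rational(1, 2)) = Pow(Add(Pow(Add(-109, Rational(1061, 1450)), -1), Rational(-23, 6)), Rational(1, 2)) = Pow(Add(Pow(Rational(-156989, 1450), -1), Rational(-23, 6)), Rational(1, 2)) = Pow(Add(Rational(-1450, 156989), Rational(-23, 6)), Rational(1, 2)) = Pow(Rational(-3619447, 941934), Rational(1, 2)) = Mul(Rational(1, 941934), I, Pow(3409280190498, Rational(1, 2)))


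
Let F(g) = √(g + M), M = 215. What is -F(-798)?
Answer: -I*√583 ≈ -24.145*I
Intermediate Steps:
F(g) = √(215 + g) (F(g) = √(g + 215) = √(215 + g))
-F(-798) = -√(215 - 798) = -√(-583) = -I*√583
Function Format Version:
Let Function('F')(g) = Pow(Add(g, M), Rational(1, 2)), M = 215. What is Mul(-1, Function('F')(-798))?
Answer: Mul(-1, I, Pow(583, Rational(1, 2))) ≈ Mul(-24.145, I)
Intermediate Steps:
Function('F')(g) = Pow(Add(215, g), Rational(1, 2)) (Function('F')(g) = Pow(Add(g, 215), Rational(1, 2)) = Pow(Add(215, g), Rational(1, 2)))
Mul(-1, Function('F')(-798)) = Mul(-1, Pow(Add(215, -798), Rational(1, 2))) = Mul(-1, Pow(-583, Rational(1, 2))) = Mul(-1, Mul(I, Pow(583, Rational(1, 2)))) = Mul(-1, I, Pow(583, Rational(1, 2)))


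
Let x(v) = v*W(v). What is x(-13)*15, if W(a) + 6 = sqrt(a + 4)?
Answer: 1170 - 585*I ≈ 1170.0 - 585.0*I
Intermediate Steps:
W(a) = -6 + sqrt(4 + a) (W(a) = -6 + sqrt(a + 4) = -6 + sqrt(4 + a))
x(v) = v*(-6 + sqrt(4 + v))
x(-13)*15 = -13*(-6 + sqrt(4 - 13))*15 = -13*(-6 + sqrt(-9))*15 = -13*(-6 + 3*I)*15 = (78 - 39*I)*15 = 1170 - 585*I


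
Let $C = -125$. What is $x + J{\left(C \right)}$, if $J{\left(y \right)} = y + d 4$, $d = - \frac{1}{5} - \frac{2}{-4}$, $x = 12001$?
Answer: $\frac{59386}{5} \approx 11877.0$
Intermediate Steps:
$d = \frac{3}{10}$ ($d = \left(-1\right) \frac{1}{5} - - \frac{1}{2} = - \frac{1}{5} + \frac{1}{2} = \frac{3}{10} \approx 0.3$)
$J{\left(y \right)} = \frac{6}{5} + y$ ($J{\left(y \right)} = y + \frac{3}{10} \cdot 4 = y + \frac{6}{5} = \frac{6}{5} + y$)
$x + J{\left(C \right)} = 12001 + \left(\frac{6}{5} - 125\right) = 12001 - \frac{619}{5} = \frac{59386}{5}$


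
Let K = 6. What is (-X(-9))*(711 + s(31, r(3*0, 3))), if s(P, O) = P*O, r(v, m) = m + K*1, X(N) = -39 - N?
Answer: 29700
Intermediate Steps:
r(v, m) = 6 + m (r(v, m) = m + 6*1 = m + 6 = 6 + m)
s(P, O) = O*P
(-X(-9))*(711 + s(31, r(3*0, 3))) = (-(-39 - 1*(-9)))*(711 + (6 + 3)*31) = (-(-39 + 9))*(711 + 9*31) = (-1*(-30))*(711 + 279) = 30*990 = 29700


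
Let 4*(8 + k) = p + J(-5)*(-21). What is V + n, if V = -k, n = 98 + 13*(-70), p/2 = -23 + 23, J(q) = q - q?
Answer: -804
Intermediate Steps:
J(q) = 0
p = 0 (p = 2*(-23 + 23) = 2*0 = 0)
k = -8 (k = -8 + (0 + 0*(-21))/4 = -8 + (0 + 0)/4 = -8 + (1/4)*0 = -8 + 0 = -8)
n = -812 (n = 98 - 910 = -812)
V = 8 (V = -1*(-8) = 8)
V + n = 8 - 812 = -804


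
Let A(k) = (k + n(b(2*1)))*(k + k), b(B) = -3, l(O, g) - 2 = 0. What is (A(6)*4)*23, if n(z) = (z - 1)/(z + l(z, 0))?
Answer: 11040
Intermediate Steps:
l(O, g) = 2 (l(O, g) = 2 + 0 = 2)
n(z) = (-1 + z)/(2 + z) (n(z) = (z - 1)/(z + 2) = (-1 + z)/(2 + z))
A(k) = 2*k*(4 + k) (A(k) = (k + (-1 - 3)/(2 - 3))*(k + k) = (k - 4/(-1))*(2*k) = (k - 1*(-4))*(2*k) = (k + 4)*(2*k) = (4 + k)*(2*k) = 2*k*(4 + k))
(A(6)*4)*23 = ((2*6*(4 + 6))*4)*23 = ((2*6*10)*4)*23 = (120*4)*23 = 480*23 = 11040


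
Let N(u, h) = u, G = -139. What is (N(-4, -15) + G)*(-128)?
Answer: 18304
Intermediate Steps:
(N(-4, -15) + G)*(-128) = (-4 - 139)*(-128) = -143*(-128) = 18304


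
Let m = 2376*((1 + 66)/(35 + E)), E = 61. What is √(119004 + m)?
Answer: √482649/2 ≈ 347.36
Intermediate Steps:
m = 6633/4 (m = 2376*((1 + 66)/(35 + 61)) = 2376*(67/96) = 6633/4 ≈ 1658.3)
√(119004 + m) = √(119004 + 6633/4) = √(482649/4) = √482649/2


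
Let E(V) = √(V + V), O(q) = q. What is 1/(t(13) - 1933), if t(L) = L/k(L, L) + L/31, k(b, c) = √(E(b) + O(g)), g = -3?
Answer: -1/(59910/31 - 13/√(-3 + √26)) ≈ -0.00051986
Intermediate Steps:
E(V) = √2*√V (E(V) = √(2*V) = √2*√V)
k(b, c) = √(-3 + √2*√b) (k(b, c) = √(√2*√b - 3) = √(-3 + √2*√b))
t(L) = L/31 + L/√(-3 + √2*√L) (t(L) = L/(√(-3 + √2*√L)) + L/31 = L/√(-3 + √2*√L) + L*(1/31) = L/√(-3 + √2*√L) + L/31 = L/31 + L/√(-3 + √2*√L))
1/(t(13) - 1933) = 1/(((1/31)*13 + 13/√(-3 + √2*√13)) - 1933) = 1/((13/31 + 13/√(-3 + √26)) - 1933) = 1/(-59910/31 + 13/√(-3 + √26))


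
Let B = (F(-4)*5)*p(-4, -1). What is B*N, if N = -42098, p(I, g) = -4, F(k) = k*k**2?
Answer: -53885440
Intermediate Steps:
F(k) = k**3
B = 1280 (B = ((-4)**3*5)*(-4) = -64*5*(-4) = -320*(-4) = 1280)
B*N = 1280*(-42098) = -53885440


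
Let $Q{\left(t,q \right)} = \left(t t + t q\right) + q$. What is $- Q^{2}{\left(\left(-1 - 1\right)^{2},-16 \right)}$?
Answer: $-4096$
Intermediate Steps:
$Q{\left(t,q \right)} = q + t^{2} + q t$ ($Q{\left(t,q \right)} = \left(t^{2} + q t\right) + q = q + t^{2} + q t$)
$- Q^{2}{\left(\left(-1 - 1\right)^{2},-16 \right)} = - \left(-16 + \left(\left(-1 - 1\right)^{2}\right)^{2} - 16 \left(-1 - 1\right)^{2}\right)^{2} = - \left(-16 + \left(\left(-2\right)^{2}\right)^{2} - 16 \left(-2\right)^{2}\right)^{2} = - \left(-16 + 4^{2} - 64\right)^{2} = - \left(-16 + 16 - 64\right)^{2} = - \left(-64\right)^{2} = \left(-1\right) 4096 = -4096$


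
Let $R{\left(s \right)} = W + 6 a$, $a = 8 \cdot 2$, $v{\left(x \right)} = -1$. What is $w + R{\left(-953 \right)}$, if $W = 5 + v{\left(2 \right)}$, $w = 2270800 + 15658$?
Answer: $2286558$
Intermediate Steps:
$w = 2286458$
$a = 16$
$W = 4$ ($W = 5 - 1 = 4$)
$R{\left(s \right)} = 100$ ($R{\left(s \right)} = 4 + 6 \cdot 16 = 4 + 96 = 100$)
$w + R{\left(-953 \right)} = 2286458 + 100 = 2286558$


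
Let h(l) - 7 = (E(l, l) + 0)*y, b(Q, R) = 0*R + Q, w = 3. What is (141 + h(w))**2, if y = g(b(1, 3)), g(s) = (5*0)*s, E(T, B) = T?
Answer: 21904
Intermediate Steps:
b(Q, R) = Q (b(Q, R) = 0 + Q = Q)
g(s) = 0 (g(s) = 0*s = 0)
y = 0
h(l) = 7 (h(l) = 7 + (l + 0)*0 = 7 + l*0 = 7 + 0 = 7)
(141 + h(w))**2 = (141 + 7)**2 = 148**2 = 21904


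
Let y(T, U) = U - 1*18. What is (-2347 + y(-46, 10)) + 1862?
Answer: -493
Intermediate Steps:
y(T, U) = -18 + U (y(T, U) = U - 18 = -18 + U)
(-2347 + y(-46, 10)) + 1862 = (-2347 + (-18 + 10)) + 1862 = (-2347 - 8) + 1862 = -2355 + 1862 = -493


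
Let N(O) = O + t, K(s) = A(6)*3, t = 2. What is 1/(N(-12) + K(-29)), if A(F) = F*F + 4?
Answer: 1/110 ≈ 0.0090909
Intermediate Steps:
A(F) = 4 + F² (A(F) = F² + 4 = 4 + F²)
K(s) = 120 (K(s) = (4 + 6²)*3 = (4 + 36)*3 = 40*3 = 120)
N(O) = 2 + O (N(O) = O + 2 = 2 + O)
1/(N(-12) + K(-29)) = 1/((2 - 12) + 120) = 1/(-10 + 120) = 1/110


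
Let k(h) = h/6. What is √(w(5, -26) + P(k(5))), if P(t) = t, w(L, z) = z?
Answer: I*√906/6 ≈ 5.0166*I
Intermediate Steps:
k(h) = h/6 (k(h) = h*(⅙) = h/6)
√(w(5, -26) + P(k(5))) = √(-26 + (⅙)*5) = √(-26 + ⅚) = √(-151/6) = I*√906/6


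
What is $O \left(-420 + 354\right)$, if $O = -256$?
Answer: $16896$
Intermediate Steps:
$O \left(-420 + 354\right) = - 256 \left(-420 + 354\right) = \left(-256\right) \left(-66\right) = 16896$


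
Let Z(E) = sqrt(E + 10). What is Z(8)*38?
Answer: 114*sqrt(2) ≈ 161.22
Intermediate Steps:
Z(E) = sqrt(10 + E)
Z(8)*38 = sqrt(10 + 8)*38 = sqrt(18)*38 = (3*sqrt(2))*38 = 114*sqrt(2)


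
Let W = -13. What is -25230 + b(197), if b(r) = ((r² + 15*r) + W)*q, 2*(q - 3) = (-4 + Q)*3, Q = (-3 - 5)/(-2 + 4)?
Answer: -400989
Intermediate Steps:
Q = -4 (Q = -8/2 = -8*½ = -4)
q = -9 (q = 3 + ((-4 - 4)*3)/2 = 3 + (-8*3)/2 = 3 + (½)*(-24) = 3 - 12 = -9)
b(r) = 117 - 135*r - 9*r² (b(r) = ((r² + 15*r) - 13)*(-9) = (-13 + r² + 15*r)*(-9) = 117 - 135*r - 9*r²)
-25230 + b(197) = -25230 + (117 - 135*197 - 9*197²) = -25230 + (117 - 26595 - 9*38809) = -25230 + (117 - 26595 - 349281) = -25230 - 375759 = -400989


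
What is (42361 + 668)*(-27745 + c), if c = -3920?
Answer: -1362513285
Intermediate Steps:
(42361 + 668)*(-27745 + c) = (42361 + 668)*(-27745 - 3920) = 43029*(-31665) = -1362513285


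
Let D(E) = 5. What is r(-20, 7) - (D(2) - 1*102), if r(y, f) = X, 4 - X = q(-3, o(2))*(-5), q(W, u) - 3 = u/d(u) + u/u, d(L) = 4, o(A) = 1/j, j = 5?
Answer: 485/4 ≈ 121.25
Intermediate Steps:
o(A) = ⅕ (o(A) = 1/5 = ⅕)
q(W, u) = 4 + u/4 (q(W, u) = 3 + (u/4 + u/u) = 3 + (u*(¼) + 1) = 3 + (u/4 + 1) = 3 + (1 + u/4) = 4 + u/4)
X = 97/4 (X = 4 - (4 + (¼)*(⅕))*(-5) = 4 - (4 + 1/20)*(-5) = 4 - 81*(-5)/20 = 4 - 1*(-81/4) = 4 + 81/4 = 97/4 ≈ 24.250)
r(y, f) = 97/4
r(-20, 7) - (D(2) - 1*102) = 97/4 - (5 - 1*102) = 97/4 - (5 - 102) = 97/4 - 1*(-97) = 97/4 + 97 = 485/4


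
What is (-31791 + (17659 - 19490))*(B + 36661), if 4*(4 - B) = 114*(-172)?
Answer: -1397565674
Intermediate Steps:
B = 4906 (B = 4 - 57*(-172)/2 = 4 - ¼*(-19608) = 4 + 4902 = 4906)
(-31791 + (17659 - 19490))*(B + 36661) = (-31791 + (17659 - 19490))*(4906 + 36661) = (-31791 - 1831)*41567 = -33622*41567 = -1397565674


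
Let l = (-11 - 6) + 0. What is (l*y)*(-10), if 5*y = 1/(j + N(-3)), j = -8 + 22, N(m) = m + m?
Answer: 17/4 ≈ 4.2500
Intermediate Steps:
N(m) = 2*m
l = -17 (l = -17 + 0 = -17)
j = 14
y = 1/40 (y = 1/(5*(14 + 2*(-3))) = 1/(5*(14 - 6)) = (⅕)/8 = (⅕)*(⅛) = 1/40 ≈ 0.025000)
(l*y)*(-10) = -17*1/40*(-10) = -17/40*(-10) = 17/4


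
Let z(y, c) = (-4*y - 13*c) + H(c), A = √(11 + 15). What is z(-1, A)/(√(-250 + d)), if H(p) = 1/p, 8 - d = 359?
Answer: I*√601*(-104 + 337*√26)/15626 ≈ 2.5327*I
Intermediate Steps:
d = -351 (d = 8 - 1*359 = 8 - 359 = -351)
H(p) = 1/p
A = √26 ≈ 5.0990
z(y, c) = 1/c - 13*c - 4*y (z(y, c) = (-4*y - 13*c) + 1/c = (-13*c - 4*y) + 1/c = 1/c - 13*c - 4*y)
z(-1, A)/(√(-250 + d)) = (1/(√26) - 13*√26 - 4*(-1))/(√(-250 - 351)) = (√26/26 - 13*√26 + 4)/(√(-601)) = (4 - 337*√26/26)/((I*√601)) = (4 - 337*√26/26)*(-I*√601/601) = -I*√601*(4 - 337*√26/26)/601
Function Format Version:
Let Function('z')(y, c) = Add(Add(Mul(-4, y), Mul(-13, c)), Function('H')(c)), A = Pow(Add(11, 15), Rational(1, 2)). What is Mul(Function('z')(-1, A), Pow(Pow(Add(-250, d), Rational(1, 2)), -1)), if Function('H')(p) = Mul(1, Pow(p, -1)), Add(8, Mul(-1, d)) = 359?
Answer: Mul(Rational(1, 15626), I, Pow(601, Rational(1, 2)), Add(-104, Mul(337, Pow(26, Rational(1, 2))))) ≈ Mul(2.5327, I)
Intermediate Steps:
d = -351 (d = Add(8, Mul(-1, 359)) = Add(8, -359) = -351)
Function('H')(p) = Pow(p, -1)
A = Pow(26, Rational(1, 2)) ≈ 5.0990
Function('z')(y, c) = Add(Pow(c, -1), Mul(-13, c), Mul(-4, y)) (Function('z')(y, c) = Add(Add(Mul(-4, y), Mul(-13, c)), Pow(c, -1)) = Add(Add(Mul(-13, c), Mul(-4, y)), Pow(c, -1)) = Add(Pow(c, -1), Mul(-13, c), Mul(-4, y)))
Mul(Function('z')(-1, A), Pow(Pow(Add(-250, d), Rational(1, 2)), -1)) = Mul(Add(Pow(Pow(26, Rational(1, 2)), -1), Mul(-13, Pow(26, Rational(1, 2))), Mul(-4, -1)), Pow(Pow(Add(-250, -351), Rational(1, 2)), -1)) = Mul(Add(Mul(Rational(1, 26), Pow(26, Rational(1, 2))), Mul(-13, Pow(26, Rational(1, 2))), 4), Pow(Pow(-601, Rational(1, 2)), -1)) = Mul(Add(4, Mul(Rational(-337, 26), Pow(26, Rational(1, 2)))), Pow(Mul(I, Pow(601, Rational(1, 2))), -1)) = Mul(Add(4, Mul(Rational(-337, 26), Pow(26, Rational(1, 2)))), Mul(Rational(-1, 601), I, Pow(601, Rational(1, 2)))) = Mul(Rational(-1, 601), I, Pow(601, Rational(1, 2)), Add(4, Mul(Rational(-337, 26), Pow(26, Rational(1, 2)))))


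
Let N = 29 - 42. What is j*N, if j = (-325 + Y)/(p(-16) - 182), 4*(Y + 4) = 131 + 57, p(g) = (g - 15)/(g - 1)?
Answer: -20774/1021 ≈ -20.347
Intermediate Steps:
p(g) = (-15 + g)/(-1 + g)
Y = 43 (Y = -4 + (131 + 57)/4 = -4 + (¼)*188 = -4 + 47 = 43)
N = -13
j = 1598/1021 (j = (-325 + 43)/((-15 - 16)/(-1 - 16) - 182) = -282/(-31/(-17) - 182) = -282/(-1/17*(-31) - 182) = -282/(31/17 - 182) = -282/(-3063/17) = -282*(-17/3063) = 1598/1021 ≈ 1.5651)
j*N = (1598/1021)*(-13) = -20774/1021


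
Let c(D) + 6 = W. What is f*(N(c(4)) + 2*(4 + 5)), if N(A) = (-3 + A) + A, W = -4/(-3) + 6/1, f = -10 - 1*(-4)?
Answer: -106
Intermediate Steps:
f = -6 (f = -10 + 4 = -6)
W = 22/3 (W = -4*(-1/3) + 6*1 = 4/3 + 6 = 22/3 ≈ 7.3333)
c(D) = 4/3 (c(D) = -6 + 22/3 = 4/3)
N(A) = -3 + 2*A
f*(N(c(4)) + 2*(4 + 5)) = -6*((-3 + 2*(4/3)) + 2*(4 + 5)) = -6*((-3 + 8/3) + 2*9) = -6*(-1/3 + 18) = -6*53/3 = -106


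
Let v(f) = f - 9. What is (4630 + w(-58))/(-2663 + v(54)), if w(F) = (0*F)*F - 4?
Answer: -2313/1309 ≈ -1.7670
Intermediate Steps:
w(F) = -4 (w(F) = 0*F - 4 = 0 - 4 = -4)
v(f) = -9 + f
(4630 + w(-58))/(-2663 + v(54)) = (4630 - 4)/(-2663 + (-9 + 54)) = 4626/(-2663 + 45) = 4626/(-2618) = 4626*(-1/2618) = -2313/1309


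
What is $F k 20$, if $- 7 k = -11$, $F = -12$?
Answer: $- \frac{2640}{7} \approx -377.14$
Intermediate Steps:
$k = \frac{11}{7}$ ($k = \left(- \frac{1}{7}\right) \left(-11\right) = \frac{11}{7} \approx 1.5714$)
$F k 20 = \left(-12\right) \frac{11}{7} \cdot 20 = \left(- \frac{132}{7}\right) 20 = - \frac{2640}{7}$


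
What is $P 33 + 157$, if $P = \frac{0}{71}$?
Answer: $157$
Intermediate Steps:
$P = 0$ ($P = 0 \cdot \frac{1}{71} = 0$)
$P 33 + 157 = 0 \cdot 33 + 157 = 0 + 157 = 157$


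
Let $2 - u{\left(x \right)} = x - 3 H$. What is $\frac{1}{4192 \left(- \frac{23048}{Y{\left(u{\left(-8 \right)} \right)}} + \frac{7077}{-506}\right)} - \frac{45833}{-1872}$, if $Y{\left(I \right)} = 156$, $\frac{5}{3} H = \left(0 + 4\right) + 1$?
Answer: $\frac{9581303854643}{391338160200} \approx 24.483$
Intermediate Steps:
$H = 3$ ($H = \frac{3 \left(\left(0 + 4\right) + 1\right)}{5} = \frac{3 \left(4 + 1\right)}{5} = \frac{3}{5} \cdot 5 = 3$)
$u{\left(x \right)} = 11 - x$ ($u{\left(x \right)} = 2 - \left(x - 9\right) = 2 - \left(-9 + x\right) = 11 - x$)
$\frac{1}{4192 \left(- \frac{23048}{Y{\left(u{\left(-8 \right)} \right)}} + \frac{7077}{-506}\right)} - \frac{45833}{-1872} = \frac{1}{4192 \left(- \frac{23048}{156} + \frac{7077}{-506}\right)} - \frac{45833}{-1872} = \frac{1}{4192 \left(\left(-23048\right) \frac{1}{156} + 7077 \left(- \frac{1}{506}\right)\right)} - - \frac{45833}{1872} = \frac{1}{4192 \left(- \frac{5762}{39} - \frac{7077}{506}\right)} + \frac{45833}{1872} = \frac{1}{4192 \left(- \frac{3191575}{19734}\right)} + \frac{45833}{1872} = \frac{1}{4192} \left(- \frac{19734}{3191575}\right) + \frac{45833}{1872} = - \frac{9867}{6689541200} + \frac{45833}{1872} = \frac{9581303854643}{391338160200}$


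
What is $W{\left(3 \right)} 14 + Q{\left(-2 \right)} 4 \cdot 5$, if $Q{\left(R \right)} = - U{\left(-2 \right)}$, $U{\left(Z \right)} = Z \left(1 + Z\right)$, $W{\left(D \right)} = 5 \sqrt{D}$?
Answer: $-40 + 70 \sqrt{3} \approx 81.244$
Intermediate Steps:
$Q{\left(R \right)} = -2$ ($Q{\left(R \right)} = - \left(-2\right) \left(1 - 2\right) = - \left(-2\right) \left(-1\right) = \left(-1\right) 2 = -2$)
$W{\left(3 \right)} 14 + Q{\left(-2 \right)} 4 \cdot 5 = 5 \sqrt{3} \cdot 14 + \left(-2\right) 4 \cdot 5 = 70 \sqrt{3} - 40 = -40 + 70 \sqrt{3}$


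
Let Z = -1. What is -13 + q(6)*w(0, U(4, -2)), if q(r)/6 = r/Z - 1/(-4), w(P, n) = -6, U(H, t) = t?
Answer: 194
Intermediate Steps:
q(r) = 3/2 - 6*r (q(r) = 6*(r/(-1) - 1/(-4)) = 6*(r*(-1) - 1*(-1/4)) = 6*(-r + 1/4) = 6*(1/4 - r) = 3/2 - 6*r)
-13 + q(6)*w(0, U(4, -2)) = -13 + (3/2 - 6*6)*(-6) = -13 + (3/2 - 36)*(-6) = -13 - 69/2*(-6) = -13 + 207 = 194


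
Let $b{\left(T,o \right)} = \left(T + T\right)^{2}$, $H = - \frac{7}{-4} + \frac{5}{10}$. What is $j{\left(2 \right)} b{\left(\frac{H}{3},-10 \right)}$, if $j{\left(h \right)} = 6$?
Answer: $\frac{27}{2} \approx 13.5$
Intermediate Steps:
$H = \frac{9}{4}$ ($H = \left(-7\right) \left(- \frac{1}{4}\right) + 5 \cdot \frac{1}{10} = \frac{7}{4} + \frac{1}{2} = \frac{9}{4} \approx 2.25$)
$b{\left(T,o \right)} = 4 T^{2}$ ($b{\left(T,o \right)} = \left(2 T\right)^{2} = 4 T^{2}$)
$j{\left(2 \right)} b{\left(\frac{H}{3},-10 \right)} = 6 \cdot 4 \left(\frac{9}{4 \cdot 3}\right)^{2} = 6 \cdot 4 \left(\frac{9}{4} \cdot \frac{1}{3}\right)^{2} = 6 \cdot 4 \left(\frac{3}{4}\right)^{2} = 6 \cdot 4 \cdot \frac{9}{16} = 6 \cdot \frac{9}{4} = \frac{27}{2}$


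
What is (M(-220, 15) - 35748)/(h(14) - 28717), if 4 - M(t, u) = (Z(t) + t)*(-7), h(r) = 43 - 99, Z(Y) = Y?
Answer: 1688/1251 ≈ 1.3493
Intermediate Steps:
h(r) = -56
M(t, u) = 4 + 14*t (M(t, u) = 4 - (t + t)*(-7) = 4 - 2*t*(-7) = 4 - (-14)*t = 4 + 14*t)
(M(-220, 15) - 35748)/(h(14) - 28717) = ((4 + 14*(-220)) - 35748)/(-56 - 28717) = ((4 - 3080) - 35748)/(-28773) = (-3076 - 35748)*(-1/28773) = -38824*(-1/28773) = 1688/1251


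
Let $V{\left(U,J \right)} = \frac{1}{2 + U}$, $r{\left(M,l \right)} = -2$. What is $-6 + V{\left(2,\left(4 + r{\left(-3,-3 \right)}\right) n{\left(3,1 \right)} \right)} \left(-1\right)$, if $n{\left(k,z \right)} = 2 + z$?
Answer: $- \frac{25}{4} \approx -6.25$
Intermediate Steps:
$-6 + V{\left(2,\left(4 + r{\left(-3,-3 \right)}\right) n{\left(3,1 \right)} \right)} \left(-1\right) = -6 + \frac{1}{2 + 2} \left(-1\right) = -6 + \frac{1}{4} \left(-1\right) = -6 - \frac{1}{4} = - \frac{25}{4}$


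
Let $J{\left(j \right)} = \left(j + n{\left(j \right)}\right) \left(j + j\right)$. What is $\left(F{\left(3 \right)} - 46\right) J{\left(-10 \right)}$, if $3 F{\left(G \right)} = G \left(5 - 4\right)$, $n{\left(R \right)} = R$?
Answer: $-18000$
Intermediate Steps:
$J{\left(j \right)} = 4 j^{2}$ ($J{\left(j \right)} = \left(j + j\right) \left(j + j\right) = 2 j 2 j = 4 j^{2}$)
$F{\left(G \right)} = \frac{G}{3}$ ($F{\left(G \right)} = \frac{G \left(5 - 4\right)}{3} = \frac{G 1}{3} = \frac{G}{3}$)
$\left(F{\left(3 \right)} - 46\right) J{\left(-10 \right)} = \left(\frac{1}{3} \cdot 3 - 46\right) 4 \left(-10\right)^{2} = \left(1 - 46\right) 4 \cdot 100 = \left(-45\right) 400 = -18000$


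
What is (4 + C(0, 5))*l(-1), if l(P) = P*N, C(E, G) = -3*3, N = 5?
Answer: 25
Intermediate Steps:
C(E, G) = -9
l(P) = 5*P (l(P) = P*5 = 5*P)
(4 + C(0, 5))*l(-1) = (4 - 9)*(5*(-1)) = -5*(-5) = 25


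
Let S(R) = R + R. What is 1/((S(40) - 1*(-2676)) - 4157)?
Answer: -1/1401 ≈ -0.00071378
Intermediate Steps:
S(R) = 2*R
1/((S(40) - 1*(-2676)) - 4157) = 1/((2*40 - 1*(-2676)) - 4157) = 1/((80 + 2676) - 4157) = 1/(2756 - 4157) = 1/(-1401) = -1/1401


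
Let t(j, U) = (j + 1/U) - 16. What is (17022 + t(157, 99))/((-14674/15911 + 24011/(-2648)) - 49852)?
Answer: -71588639533264/207979369411671 ≈ -0.34421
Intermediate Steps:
t(j, U) = -16 + j + 1/U
(17022 + t(157, 99))/((-14674/15911 + 24011/(-2648)) - 49852) = (17022 + (-16 + 157 + 1/99))/((-14674/15911 + 24011/(-2648)) - 49852) = (17022 + (-16 + 157 + 1/99))/((-14674*1/15911 + 24011*(-1/2648)) - 49852) = (17022 + 13960/99)/((-14674/15911 - 24011/2648) - 49852) = 1699138/(99*(-420895773/42132328 - 49852)) = 1699138/(99*(-2100801711229/42132328)) = (1699138/99)*(-42132328/2100801711229) = -71588639533264/207979369411671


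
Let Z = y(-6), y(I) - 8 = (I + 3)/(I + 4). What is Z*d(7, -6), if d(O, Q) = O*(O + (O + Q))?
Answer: 532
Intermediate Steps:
d(O, Q) = O*(Q + 2*O)
y(I) = 8 + (3 + I)/(4 + I) (y(I) = 8 + (I + 3)/(I + 4) = 8 + (3 + I)/(4 + I))
Z = 19/2 (Z = (35 + 9*(-6))/(4 - 6) = (35 - 54)/(-2) = -½*(-19) = 19/2 ≈ 9.5000)
Z*d(7, -6) = 19*(7*(-6 + 2*7))/2 = 19*(7*(-6 + 14))/2 = 19*(7*8)/2 = (19/2)*56 = 532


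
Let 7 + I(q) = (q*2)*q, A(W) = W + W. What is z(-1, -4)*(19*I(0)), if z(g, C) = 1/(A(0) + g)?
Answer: 133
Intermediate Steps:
A(W) = 2*W
I(q) = -7 + 2*q² (I(q) = -7 + (q*2)*q = -7 + (2*q)*q = -7 + 2*q²)
z(g, C) = 1/g (z(g, C) = 1/(2*0 + g) = 1/(0 + g) = 1/g)
z(-1, -4)*(19*I(0)) = (19*(-7 + 2*0²))/(-1) = -19*(-7 + 2*0) = -19*(-7 + 0) = -19*(-7) = -1*(-133) = 133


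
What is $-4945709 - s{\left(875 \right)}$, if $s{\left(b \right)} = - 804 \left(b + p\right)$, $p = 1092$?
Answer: $-3364241$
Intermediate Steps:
$s{\left(b \right)} = -877968 - 804 b$ ($s{\left(b \right)} = - 804 \left(b + 1092\right) = - 804 \left(1092 + b\right) = -877968 - 804 b$)
$-4945709 - s{\left(875 \right)} = -4945709 - \left(-877968 - 703500\right) = -4945709 - -1581468 = -4945709 + 1581468 = -3364241$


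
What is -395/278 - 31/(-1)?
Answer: 8223/278 ≈ 29.579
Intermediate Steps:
-395/278 - 31/(-1) = -395*1/278 - 31*(-1) = -395/278 + 31 = 8223/278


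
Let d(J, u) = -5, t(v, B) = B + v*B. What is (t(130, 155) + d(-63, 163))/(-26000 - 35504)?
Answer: -5075/15376 ≈ -0.33006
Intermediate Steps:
t(v, B) = B + B*v
(t(130, 155) + d(-63, 163))/(-26000 - 35504) = (155*(1 + 130) - 5)/(-26000 - 35504) = (155*131 - 5)/(-61504) = (20305 - 5)*(-1/61504) = 20300*(-1/61504) = -5075/15376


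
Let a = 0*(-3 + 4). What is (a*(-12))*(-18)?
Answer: 0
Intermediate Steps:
a = 0 (a = 0*1 = 0)
(a*(-12))*(-18) = (0*(-12))*(-18) = 0*(-18) = 0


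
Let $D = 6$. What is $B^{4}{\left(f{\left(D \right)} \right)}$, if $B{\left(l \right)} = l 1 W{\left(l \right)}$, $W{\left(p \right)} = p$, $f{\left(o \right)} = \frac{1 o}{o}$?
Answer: $1$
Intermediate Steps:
$f{\left(o \right)} = 1$ ($f{\left(o \right)} = \frac{o}{o} = 1$)
$B{\left(l \right)} = l^{2}$ ($B{\left(l \right)} = l 1 l = l l = l^{2}$)
$B^{4}{\left(f{\left(D \right)} \right)} = \left(1^{2}\right)^{4} = 1^{4} = 1$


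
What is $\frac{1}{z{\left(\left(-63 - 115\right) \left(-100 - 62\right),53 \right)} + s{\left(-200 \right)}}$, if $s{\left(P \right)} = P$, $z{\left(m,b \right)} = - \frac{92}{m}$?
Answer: $- \frac{7209}{1441823} \approx -0.0049999$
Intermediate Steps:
$\frac{1}{z{\left(\left(-63 - 115\right) \left(-100 - 62\right),53 \right)} + s{\left(-200 \right)}} = \frac{1}{- \frac{92}{\left(-63 - 115\right) \left(-100 - 62\right)} - 200} = \frac{1}{- \frac{92}{\left(-178\right) \left(-162\right)} - 200} = \frac{1}{- \frac{92}{28836} - 200} = \frac{1}{\left(-92\right) \frac{1}{28836} - 200} = \frac{1}{- \frac{23}{7209} - 200} = \frac{1}{- \frac{1441823}{7209}} = - \frac{7209}{1441823}$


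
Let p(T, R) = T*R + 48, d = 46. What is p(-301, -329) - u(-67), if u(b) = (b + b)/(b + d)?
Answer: 2080483/21 ≈ 99071.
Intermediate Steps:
p(T, R) = 48 + R*T (p(T, R) = R*T + 48 = 48 + R*T)
u(b) = 2*b/(46 + b) (u(b) = (b + b)/(b + 46) = (2*b)/(46 + b) = 2*b/(46 + b))
p(-301, -329) - u(-67) = (48 - 329*(-301)) - 2*(-67)/(46 - 67) = (48 + 99029) - 2*(-67)/(-21) = 99077 - 2*(-67)*(-1)/21 = 99077 - 1*134/21 = 99077 - 134/21 = 2080483/21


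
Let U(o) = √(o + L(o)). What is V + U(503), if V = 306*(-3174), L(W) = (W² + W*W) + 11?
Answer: -971244 + 2*√126633 ≈ -9.7053e+5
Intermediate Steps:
L(W) = 11 + 2*W² (L(W) = (W² + W²) + 11 = 2*W² + 11 = 11 + 2*W²)
V = -971244
U(o) = √(11 + o + 2*o²) (U(o) = √(o + (11 + 2*o²)) = √(11 + o + 2*o²))
V + U(503) = -971244 + √(11 + 503 + 2*503²) = -971244 + √(11 + 503 + 2*253009) = -971244 + √(11 + 503 + 506018) = -971244 + √506532 = -971244 + 2*√126633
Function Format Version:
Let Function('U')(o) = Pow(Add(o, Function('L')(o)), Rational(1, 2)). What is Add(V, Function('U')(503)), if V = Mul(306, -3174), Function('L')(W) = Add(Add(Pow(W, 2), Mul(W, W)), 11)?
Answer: Add(-971244, Mul(2, Pow(126633, Rational(1, 2)))) ≈ -9.7053e+5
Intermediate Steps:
Function('L')(W) = Add(11, Mul(2, Pow(W, 2))) (Function('L')(W) = Add(Add(Pow(W, 2), Pow(W, 2)), 11) = Add(Mul(2, Pow(W, 2)), 11) = Add(11, Mul(2, Pow(W, 2))))
V = -971244
Function('U')(o) = Pow(Add(11, o, Mul(2, Pow(o, 2))), Rational(1, 2)) (Function('U')(o) = Pow(Add(o, Add(11, Mul(2, Pow(o, 2)))), Rational(1, 2)) = Pow(Add(11, o, Mul(2, Pow(o, 2))), Rational(1, 2)))
Add(V, Function('U')(503)) = Add(-971244, Pow(Add(11, 503, Mul(2, Pow(503, 2))), Rational(1, 2))) = Add(-971244, Pow(Add(11, 503, Mul(2, 253009)), Rational(1, 2))) = Add(-971244, Pow(Add(11, 503, 506018), Rational(1, 2))) = Add(-971244, Pow(506532, Rational(1, 2))) = Add(-971244, Mul(2, Pow(126633, Rational(1, 2))))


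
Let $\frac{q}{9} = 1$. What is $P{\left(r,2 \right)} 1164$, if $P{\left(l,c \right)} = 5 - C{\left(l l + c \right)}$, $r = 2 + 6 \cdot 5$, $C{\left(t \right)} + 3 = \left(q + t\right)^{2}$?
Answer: $-1246896588$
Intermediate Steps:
$q = 9$ ($q = 9 \cdot 1 = 9$)
$C{\left(t \right)} = -3 + \left(9 + t\right)^{2}$
$r = 32$ ($r = 2 + 30 = 32$)
$P{\left(l,c \right)} = 8 - \left(9 + c + l^{2}\right)^{2}$ ($P{\left(l,c \right)} = 5 - \left(-3 + \left(9 + \left(l l + c\right)\right)^{2}\right) = 5 - \left(-3 + \left(9 + \left(l^{2} + c\right)\right)^{2}\right) = 5 - \left(-3 + \left(9 + \left(c + l^{2}\right)\right)^{2}\right) = 5 - \left(-3 + \left(9 + c + l^{2}\right)^{2}\right) = 8 - \left(9 + c + l^{2}\right)^{2}$)
$P{\left(r,2 \right)} 1164 = \left(8 - \left(9 + 2 + 32^{2}\right)^{2}\right) 1164 = \left(8 - \left(9 + 2 + 1024\right)^{2}\right) 1164 = \left(8 - 1035^{2}\right) 1164 = \left(8 - 1071225\right) 1164 = \left(-1071217\right) 1164 = -1246896588$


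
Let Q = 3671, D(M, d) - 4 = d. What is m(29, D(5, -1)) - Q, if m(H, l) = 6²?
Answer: -3635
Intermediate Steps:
D(M, d) = 4 + d
m(H, l) = 36
m(29, D(5, -1)) - Q = 36 - 1*3671 = 36 - 3671 = -3635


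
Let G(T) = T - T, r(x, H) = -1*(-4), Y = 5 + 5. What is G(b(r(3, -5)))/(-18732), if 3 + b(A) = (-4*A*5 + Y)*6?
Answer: 0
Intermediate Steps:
Y = 10
r(x, H) = 4
b(A) = 57 - 120*A (b(A) = -3 + (-4*A*5 + 10)*6 = -3 + (-20*A + 10)*6 = -3 + (10 - 20*A)*6 = -3 + (60 - 120*A) = 57 - 120*A)
G(T) = 0
G(b(r(3, -5)))/(-18732) = 0/(-18732) = 0*(-1/18732) = 0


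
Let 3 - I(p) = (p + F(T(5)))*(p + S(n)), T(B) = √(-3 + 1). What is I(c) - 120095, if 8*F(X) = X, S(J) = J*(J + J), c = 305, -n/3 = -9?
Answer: -657807 - 1763*I*√2/8 ≈ -6.5781e+5 - 311.66*I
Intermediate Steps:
n = 27 (n = -3*(-9) = 27)
T(B) = I*√2 (T(B) = √(-2) = I*√2)
S(J) = 2*J² (S(J) = J*(2*J) = 2*J²)
F(X) = X/8
I(p) = 3 - (1458 + p)*(p + I*√2/8) (I(p) = 3 - (p + (I*√2)/8)*(p + 2*27²) = 3 - (p + I*√2/8)*(p + 2*729) = 3 - (p + I*√2/8)*(p + 1458) = 3 - (p + I*√2/8)*(1458 + p) = 3 - (1458 + p)*(p + I*√2/8))
I(c) - 120095 = (3 - 1*305² - 1458*305 - 729*I*√2/4 - ⅛*I*305*√2) - 120095 = (3 - 1*93025 - 444690 - 729*I*√2/4 - 305*I*√2/8) - 120095 = (3 - 93025 - 444690 - 729*I*√2/4 - 305*I*√2/8) - 120095 = (-537712 - 1763*I*√2/8) - 120095 = -657807 - 1763*I*√2/8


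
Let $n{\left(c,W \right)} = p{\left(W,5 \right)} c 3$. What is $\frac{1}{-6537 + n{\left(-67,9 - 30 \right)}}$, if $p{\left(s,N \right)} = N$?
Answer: $- \frac{1}{7542} \approx -0.00013259$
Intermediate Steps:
$n{\left(c,W \right)} = 15 c$ ($n{\left(c,W \right)} = 5 c 3 = 15 c$)
$\frac{1}{-6537 + n{\left(-67,9 - 30 \right)}} = \frac{1}{-6537 + 15 \left(-67\right)} = \frac{1}{-6537 - 1005} = \frac{1}{-7542} = - \frac{1}{7542}$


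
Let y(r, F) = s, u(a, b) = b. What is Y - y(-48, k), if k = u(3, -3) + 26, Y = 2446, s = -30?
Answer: 2476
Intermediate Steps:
k = 23 (k = -3 + 26 = 23)
y(r, F) = -30
Y - y(-48, k) = 2446 - 1*(-30) = 2446 + 30 = 2476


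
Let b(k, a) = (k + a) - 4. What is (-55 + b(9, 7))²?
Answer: 1849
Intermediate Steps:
b(k, a) = -4 + a + k (b(k, a) = (a + k) - 4 = -4 + a + k)
(-55 + b(9, 7))² = (-55 + (-4 + 7 + 9))² = (-55 + 12)² = (-43)² = 1849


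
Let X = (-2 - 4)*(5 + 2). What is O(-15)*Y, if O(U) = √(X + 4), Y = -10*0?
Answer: 0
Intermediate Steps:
X = -42 (X = -6*7 = -42)
Y = 0 (Y = -2*0 = 0)
O(U) = I*√38 (O(U) = √(-42 + 4) = √(-38) = I*√38)
O(-15)*Y = (I*√38)*0 = 0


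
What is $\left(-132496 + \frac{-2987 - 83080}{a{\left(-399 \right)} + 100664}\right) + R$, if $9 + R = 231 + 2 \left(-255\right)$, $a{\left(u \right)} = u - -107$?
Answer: $- \frac{13327881715}{100372} \approx -1.3278 \cdot 10^{5}$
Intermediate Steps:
$a{\left(u \right)} = 107 + u$ ($a{\left(u \right)} = u + 107 = 107 + u$)
$R = -288$ ($R = -9 + \left(231 + 2 \left(-255\right)\right) = -9 + \left(231 - 510\right) = -9 - 279 = -288$)
$\left(-132496 + \frac{-2987 - 83080}{a{\left(-399 \right)} + 100664}\right) + R = \left(-132496 + \frac{-2987 - 83080}{\left(107 - 399\right) + 100664}\right) - 288 = \left(-132496 - \frac{86067}{-292 + 100664}\right) - 288 = \left(-132496 - \frac{86067}{100372}\right) - 288 = - \frac{13298974579}{100372} - 288 = - \frac{13327881715}{100372}$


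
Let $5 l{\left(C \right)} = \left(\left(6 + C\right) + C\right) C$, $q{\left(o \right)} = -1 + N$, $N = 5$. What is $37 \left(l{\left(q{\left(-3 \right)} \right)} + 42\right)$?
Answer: $\frac{9842}{5} \approx 1968.4$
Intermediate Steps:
$q{\left(o \right)} = 4$ ($q{\left(o \right)} = -1 + 5 = 4$)
$l{\left(C \right)} = \frac{C \left(6 + 2 C\right)}{5}$ ($l{\left(C \right)} = \frac{\left(\left(6 + C\right) + C\right) C}{5} = \frac{\left(6 + 2 C\right) C}{5} = \frac{C \left(6 + 2 C\right)}{5}$)
$37 \left(l{\left(q{\left(-3 \right)} \right)} + 42\right) = 37 \left(\frac{2}{5} \cdot 4 \left(3 + 4\right) + 42\right) = 37 \left(\frac{2}{5} \cdot 4 \cdot 7 + 42\right) = 37 \left(\frac{56}{5} + 42\right) = 37 \cdot \frac{266}{5} = \frac{9842}{5}$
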